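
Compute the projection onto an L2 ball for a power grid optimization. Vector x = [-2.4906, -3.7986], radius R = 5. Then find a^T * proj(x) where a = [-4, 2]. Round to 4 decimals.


Step 1: Compute ||x|| (intermediates to 6 decimals).
||x|| = sqrt((-2.4906)^2 + (-3.7986)^2) = 4.542296
Step 2: Project.
Since ||x|| <= R, proj = x (no scaling needed).
proj(x) = [-2.4906, -3.7986]
Step 3: Dot product.
a^T * proj(x) = -4*(-2.4906) + 2*(-3.7986) = 2.3652


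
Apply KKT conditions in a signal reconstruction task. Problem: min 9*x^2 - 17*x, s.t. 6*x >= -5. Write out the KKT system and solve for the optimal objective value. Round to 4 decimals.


Step 1: Try lambda = 0 (constraint inactive).
Stationarity: 2*9*x - 17 = 0
x* = 17/(2*9) = 17/18 = 0.9444 (rounded; the exact value 17/18 is used below)
Check constraint: 6*0.9444 = 5.6664 >= -5 -- satisfied.
Step 2: Compute optimal value.
f(x*) = 9*(17/18)^2 - 17*(17/18) = -8.0278


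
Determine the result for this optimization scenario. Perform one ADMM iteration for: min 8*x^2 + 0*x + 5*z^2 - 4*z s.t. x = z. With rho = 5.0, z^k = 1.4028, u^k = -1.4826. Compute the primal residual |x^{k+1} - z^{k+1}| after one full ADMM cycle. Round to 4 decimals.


ADMM iteration with rho = 5.0, z^k = 1.4028, u^k = -1.4826
Step 1: x-update.
Minimize 8*x^2 + 0*x + (5.0/2)*(x - 1.4028 - 1.4826)^2
FOC: (2*8 + 5.0)*x = 0 + 5.0*(1.4028 + 1.4826)
x^{k+1} = 0.687
Step 2: z-update.
Minimize 5*z^2 - 4*z + (5.0/2)*(0.687 - z - 1.4826)^2
FOC: (2*5 + 5.0)*z = 4 + 5.0*(0.687 - 1.4826)
z^{k+1} = 0.0015
Step 3: u-update.
u^{k+1} = -1.4826 + 0.687 - 0.0015 = -0.7971
Step 4: Primal residual = |0.687 - 0.0015| = 0.6855


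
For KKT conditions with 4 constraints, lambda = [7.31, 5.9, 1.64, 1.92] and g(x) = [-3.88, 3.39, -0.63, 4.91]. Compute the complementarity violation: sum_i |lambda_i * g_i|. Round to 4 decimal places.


KKT complementary slackness check:
lambda_1 * g_1 = 7.31 * -3.88 = -28.3628
lambda_2 * g_2 = 5.9 * 3.39 = 20.001
lambda_3 * g_3 = 1.64 * -0.63 = -1.0332
lambda_4 * g_4 = 1.92 * 4.91 = 9.4272
Total violation = 28.3628 + 20.001 + 1.0332 + 9.4272 = 58.8242


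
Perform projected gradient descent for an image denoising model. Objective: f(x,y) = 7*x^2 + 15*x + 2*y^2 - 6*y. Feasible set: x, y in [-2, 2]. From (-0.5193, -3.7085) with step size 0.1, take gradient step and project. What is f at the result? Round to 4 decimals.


Step 1: Compute gradient at (-0.5193, -3.7085).
grad_x = 2*7*-0.5193 + 15 = 7.7298
grad_y = 2*2*-3.7085 - 6 = -20.834
Step 2: Gradient step.
x_raw = -0.5193 - 0.1*7.7298 = -1.2923
y_raw = -3.7085 - 0.1*-20.834 = -1.6251
Step 3: Project onto [-2, 2].
x_proj = clip(-1.2923) = -1.2923
y_proj = clip(-1.6251) = -1.6251
Step 4: Evaluate f.
f(-1.2923, -1.6251) = 7.3382


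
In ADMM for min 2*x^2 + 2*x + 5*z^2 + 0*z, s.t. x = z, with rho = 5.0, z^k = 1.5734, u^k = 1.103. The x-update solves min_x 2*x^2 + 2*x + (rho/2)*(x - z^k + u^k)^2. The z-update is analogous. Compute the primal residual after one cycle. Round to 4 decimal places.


ADMM iteration with rho = 5.0, z^k = 1.5734, u^k = 1.103
Step 1: x-update.
Minimize 2*x^2 + 2*x + (5.0/2)*(x - 1.5734 + 1.103)^2
FOC: (2*2 + 5.0)*x = -2 + 5.0*(1.5734 - 1.103)
x^{k+1} = 0.0391
Step 2: z-update.
Minimize 5*z^2 + 0*z + (5.0/2)*(0.0391 - z + 1.103)^2
FOC: (2*5 + 5.0)*z = 0 + 5.0*(0.0391 + 1.103)
z^{k+1} = 0.3807
Step 3: u-update.
u^{k+1} = 1.103 + 0.0391 - 0.3807 = 0.7614
Step 4: Primal residual = |0.0391 - 0.3807| = 0.3416


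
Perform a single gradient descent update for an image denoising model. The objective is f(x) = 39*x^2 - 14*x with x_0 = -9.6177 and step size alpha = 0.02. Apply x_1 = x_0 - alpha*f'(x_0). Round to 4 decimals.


We compute the gradient at x_0 and apply the update.
f'(x) = 78*x - 14
f'(-9.6177) = 78*-9.6177 - 14 = -764.1806
x_1 = -9.6177 - 0.02*-764.1806 = 5.6659


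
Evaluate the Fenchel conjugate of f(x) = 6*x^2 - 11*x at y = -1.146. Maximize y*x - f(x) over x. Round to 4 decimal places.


f*(y) = sup_x {y*x - a*x^2 - b*x} = sup_x {(y-b)*x - a*x^2}
FOC: (y - b) - 2a*x = 0 => x* = (y - b)/(2a)
x* = (-1.146 + 11)/(2*6) = 0.8212
f*(-1.146) = (y-b)^2/(4a) = (-1.146 + 11)^2/(4*6)
= 97.1013/24 = 4.0459


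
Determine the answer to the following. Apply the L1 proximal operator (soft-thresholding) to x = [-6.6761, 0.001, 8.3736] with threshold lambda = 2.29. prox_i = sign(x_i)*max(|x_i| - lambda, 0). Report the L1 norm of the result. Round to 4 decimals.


Soft-thresholding with lambda = 2.29:
prox(-6.6761) = sign(-6.6761)*max(|-6.6761| - 2.29, 0) = -4.3861
prox(0.001) = sign(0.001)*max(|0.001| - 2.29, 0) = 0.0
prox(8.3736) = sign(8.3736)*max(|8.3736| - 2.29, 0) = 6.0836
prox(x) = [-4.3861, 0.0, 6.0836]
||prox(x)||_1 = 4.3861 + 0.0 + 6.0836 = 10.4697


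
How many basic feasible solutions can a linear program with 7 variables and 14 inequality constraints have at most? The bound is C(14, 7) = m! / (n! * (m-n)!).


Each vertex corresponds to some choice of n active constraints out of m, so the number of vertices is at most C(m, n) = m! / (n!(m-n)!).
m = 14, n = 7
Numerator: 14 * 13 * 12 * 11 * 10 * 9 * 8
Denominator: 7! = 5040
C(14, 7) = 3432


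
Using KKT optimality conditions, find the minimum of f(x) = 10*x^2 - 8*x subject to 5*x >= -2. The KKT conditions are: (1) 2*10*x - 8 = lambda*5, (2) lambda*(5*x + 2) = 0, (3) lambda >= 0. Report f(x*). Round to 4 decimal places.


Step 1: Try lambda = 0 (constraint inactive).
Stationarity: 2*10*x - 8 = 0
x* = 8/(2*10) = 0.4
Check constraint: 5*0.4 = 2.0 >= -2 -- satisfied.
Step 2: Compute optimal value.
f(x*) = 10*0.4^2 - 8*0.4 = -1.6


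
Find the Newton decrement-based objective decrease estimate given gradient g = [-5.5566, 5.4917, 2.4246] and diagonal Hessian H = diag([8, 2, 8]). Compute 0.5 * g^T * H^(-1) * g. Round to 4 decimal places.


Step 1: H is diagonal, so H^(-1) * g = [-0.6946, 2.7459, 0.3031].
Step 2: g^T H^(-1) g = sum_i g_i^2 / H_ii
  = (-5.5566)^2/8 + (5.4917)^2/2 + (2.4246)^2/8
  = 3.8595 + 15.0794 + 0.7348 = 19.6737
Step 3: Objective decrease = 0.5 * g^T H^(-1) g = 9.8368


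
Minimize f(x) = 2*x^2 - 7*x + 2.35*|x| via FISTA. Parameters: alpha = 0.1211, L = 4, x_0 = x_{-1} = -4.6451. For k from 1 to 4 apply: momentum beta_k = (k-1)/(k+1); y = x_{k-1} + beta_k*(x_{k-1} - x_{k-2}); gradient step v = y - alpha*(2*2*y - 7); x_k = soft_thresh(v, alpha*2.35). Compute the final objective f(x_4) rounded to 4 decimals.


FISTA on f(x) = 2*x^2 - 7*x + 2.35*|x|
L = 4, alpha = 0.1211
Iteration 1: beta = 0.0, y = -4.6451 + 0.0*(-4.6451 + 4.6451) = -4.6451
  grad(y) = -25.5804, v = y - alpha*grad = -1.5473
  prox(v) = soft_thresh(-1.5473, 0.2846) = -1.2627
Iteration 2: beta = 0.3333, y = -1.2627 + 0.3333*(-1.2627 + 4.6451) = -0.1353
  grad(y) = -7.5411, v = y - alpha*grad = 0.778
  prox(v) = soft_thresh(0.778, 0.2846) = 0.4934
Iteration 3: beta = 0.5, y = 0.4934 + 0.5*(0.4934 + 1.2627) = 1.3714
  grad(y) = -1.5143, v = y - alpha*grad = 1.5548
  prox(v) = soft_thresh(1.5548, 0.2846) = 1.2702
Iteration 4: beta = 0.6, y = 1.2702 + 0.6*(1.2702 - 0.4934) = 1.7363
  grad(y) = -0.0547, v = y - alpha*grad = 1.743
  prox(v) = soft_thresh(1.743, 0.2846) = 1.4584
f(x_4) = 2*1.4584^2 - 7*1.4584 + 2.35*|1.4584| = -2.5277


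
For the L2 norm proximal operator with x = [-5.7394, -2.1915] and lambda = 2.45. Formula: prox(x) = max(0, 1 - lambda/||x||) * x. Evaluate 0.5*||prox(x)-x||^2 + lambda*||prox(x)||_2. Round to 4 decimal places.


Step 1: Compute ||x||.
||x|| = 6.1436
Step 2: Compute scaling factor.
scale = max(0, 1 - 2.45/6.1436) = 0.6012
Step 3: prox(x) = [-3.4506, -1.3175]
||prox(x)|| = 3.6936
Step 4: Proximal objective.
0.5*||prox-x||^2 = 3.0013
lambda*||prox|| = 9.0493
Total = 12.0505


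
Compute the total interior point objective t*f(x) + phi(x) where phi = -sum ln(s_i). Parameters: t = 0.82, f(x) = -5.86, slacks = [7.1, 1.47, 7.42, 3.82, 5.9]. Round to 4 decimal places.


Step 1: Compute log-barrier.
ln values: [1.9601, 0.3853, 2.0042, 1.3403, 1.775]
phi = -(1.9601 + 0.3853 + 2.0042 + 1.3403 + 1.775) = -7.4647
Step 2: Compute augmented objective.
t*f(x) = 0.82*-5.86 = -4.8052
Total = -4.8052 - 7.4647 = -12.2699


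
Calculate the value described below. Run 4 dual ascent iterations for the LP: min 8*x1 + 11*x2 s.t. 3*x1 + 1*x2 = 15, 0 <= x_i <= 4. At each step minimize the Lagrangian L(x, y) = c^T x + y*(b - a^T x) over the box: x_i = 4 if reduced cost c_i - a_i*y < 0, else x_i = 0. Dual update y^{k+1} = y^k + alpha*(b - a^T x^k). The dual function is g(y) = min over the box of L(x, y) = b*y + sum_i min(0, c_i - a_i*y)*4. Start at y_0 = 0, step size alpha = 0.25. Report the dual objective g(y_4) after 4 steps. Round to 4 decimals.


Dual ascent for LP: min 8*x1 + 11*x2, 3*x1 + 1*x2 = 15, 0 <= x_i <= 4
Step 1: y^k = 0.0, reduced costs: (8.0, 11.0)
  x^k = (0.0, 0.0), subgradient = b - a^T x = 15.0
  y^{k+1} = 0.0 + 0.25*15.0 = 3.75
Step 2: y^k = 3.75, reduced costs: (-3.25, 7.25)
  x^k = (4.0, 0.0), subgradient = b - a^T x = 3.0
  y^{k+1} = 3.75 + 0.25*3.0 = 4.5
Step 3: y^k = 4.5, reduced costs: (-5.5, 6.5)
  x^k = (4.0, 0.0), subgradient = b - a^T x = 3.0
  y^{k+1} = 4.5 + 0.25*3.0 = 5.25
Step 4: y^k = 5.25, reduced costs: (-7.75, 5.75)
  x^k = (4.0, 0.0), subgradient = b - a^T x = 3.0
  y^{k+1} = 5.25 + 0.25*3.0 = 6.0
Dual objective at y_4 = 6.0: reduced costs (-10.0, 5.0), box minimizer x = (4.0, 0.0)
g(y_4) = b*y + (c1 - a1*y)*x1 + (c2 - a2*y)*x2 = 15*6.0 + (-10.0)*4.0 + 5.0*0.0 = 90.0 - 40.0 + 0.0 = 50.0


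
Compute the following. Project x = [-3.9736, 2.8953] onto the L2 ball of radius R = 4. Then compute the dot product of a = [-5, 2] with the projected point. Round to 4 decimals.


Step 1: Compute ||x|| (intermediates to 6 decimals).
||x|| = sqrt((-3.9736)^2 + 2.8953^2) = 4.916529
Step 2: Project.
Since ||x|| > R, scale = R/||x|| = 4/4.916529 = 0.813582, proj(x) = scale * x
proj(x) = [-3.232849, 2.355564]
Step 3: Dot product.
a^T * proj(x) = -5*(-3.232849) + 2*2.355564 = 20.8754


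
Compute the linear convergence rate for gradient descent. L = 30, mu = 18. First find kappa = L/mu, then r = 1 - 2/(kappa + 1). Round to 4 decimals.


Step 1: Compute the condition number.
kappa = L/mu = 30/18 = 1.6667
Step 2: Compute the convergence rate.
r = 1 - 2/(kappa + 1) = 1 - 2*mu/(L + mu) = (L - mu)/(L + mu) = 12/48 = 0.25


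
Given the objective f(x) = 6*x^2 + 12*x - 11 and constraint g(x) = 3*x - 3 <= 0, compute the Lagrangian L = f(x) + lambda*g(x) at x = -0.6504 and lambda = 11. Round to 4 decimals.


Step 1: Evaluate f(x).
f(-0.6504) = 6*(-0.6504)^2 + 12*(-0.6504) - 11 = -16.2667
Step 2: Evaluate g(x).
g(-0.6504) = 3*-0.6504 - 3 = -4.9512
Step 3: Compute Lagrangian.
L = -16.2667 + 11*-4.9512 = -70.7299


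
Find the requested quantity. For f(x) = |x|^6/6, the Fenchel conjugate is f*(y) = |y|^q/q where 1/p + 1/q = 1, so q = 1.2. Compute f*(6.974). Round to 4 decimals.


The conjugate exponent q satisfies 1/p + 1/q = 1.
p = 6, so q = 6/(6 - 1) = 1.2
|y|^q = 6.974^1.2 = 10.2844
f*(6.974) = 10.2844 / 1.2 = 8.5703


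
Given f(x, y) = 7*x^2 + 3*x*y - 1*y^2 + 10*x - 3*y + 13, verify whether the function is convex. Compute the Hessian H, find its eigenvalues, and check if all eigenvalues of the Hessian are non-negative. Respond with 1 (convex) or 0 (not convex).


The Hessian of f(x,y) = 7*x^2 + 3*x*y - 1*y^2 + 10*x - 3*y + 13 is:
H = [[14, 3], [3, -2]]
Trace = 14 - 2 = 12
Determinant = 14*-2 - (3)^2 = -37
Discriminant = (12)^2 - 4*-37 = 292.0
Eigenvalues: lambda_1 = -2.544, lambda_2 = 14.544
The function is not convex.

0


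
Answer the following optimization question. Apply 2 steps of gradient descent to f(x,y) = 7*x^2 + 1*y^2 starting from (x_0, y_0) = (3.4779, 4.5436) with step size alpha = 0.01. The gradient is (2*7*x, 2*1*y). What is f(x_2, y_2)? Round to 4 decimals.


Gradient descent on f(x,y) = 7*x^2 + 1*y^2.
Starting point: (3.4779, 4.5436), alpha = 0.01
Step 1: grad_x = 2*7*3.4779 = 48.6906, grad_y = 2*1*4.5436 = 9.0872
  x_1 = 3.4779 - 0.01*48.6906 = 2.991
  y_1 = 4.5436 - 0.01*9.0872 = 4.4527
Step 2: grad_x = 2*7*2.991 = 41.8739, grad_y = 2*1*4.4527 = 8.9055
  x_2 = 2.991 - 0.01*41.8739 = 2.5723
  y_2 = 4.4527 - 0.01*8.9055 = 4.3637
f(2.5723, 4.3637) = 7*2.5723^2 + 1*4.3637^2 = 65.3571


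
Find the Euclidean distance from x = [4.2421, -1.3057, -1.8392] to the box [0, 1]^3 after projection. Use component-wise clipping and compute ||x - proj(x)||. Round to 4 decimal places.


Project each component onto [0, 1].
clip(4.2421) = 1.0, clip(-1.3057) = 0.0, clip(-1.8392) = 0.0
Projection = [1.0, 0.0, 0.0]
Squared diffs: [10.5112, 1.7049, 3.3827]
Distance = sqrt(15.5988) = 3.9495


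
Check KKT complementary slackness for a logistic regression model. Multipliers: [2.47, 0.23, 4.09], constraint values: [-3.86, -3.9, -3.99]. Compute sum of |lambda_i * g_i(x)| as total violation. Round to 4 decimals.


KKT complementary slackness check:
lambda_1 * g_1 = 2.47 * -3.86 = -9.5342
lambda_2 * g_2 = 0.23 * -3.9 = -0.897
lambda_3 * g_3 = 4.09 * -3.99 = -16.3191
Total violation = 9.5342 + 0.897 + 16.3191 = 26.7503


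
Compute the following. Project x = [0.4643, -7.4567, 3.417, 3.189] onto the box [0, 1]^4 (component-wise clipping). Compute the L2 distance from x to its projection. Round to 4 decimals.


Project each component onto [0, 1].
clip(0.4643) = 0.4643, clip(-7.4567) = 0.0, clip(3.417) = 1.0, clip(3.189) = 1.0
Projection = [0.4643, 0.0, 1.0, 1.0]
Squared diffs: [0.0, 55.6024, 5.8419, 4.7917]
Distance = sqrt(66.236) = 8.1385


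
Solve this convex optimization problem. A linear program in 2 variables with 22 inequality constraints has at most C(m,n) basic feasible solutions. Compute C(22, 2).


Each vertex corresponds to some choice of n active constraints out of m, so the number of vertices is at most C(m, n) = m! / (n!(m-n)!).
m = 22, n = 2
Numerator: 22 * 21
Denominator: 2! = 2
C(22, 2) = 231


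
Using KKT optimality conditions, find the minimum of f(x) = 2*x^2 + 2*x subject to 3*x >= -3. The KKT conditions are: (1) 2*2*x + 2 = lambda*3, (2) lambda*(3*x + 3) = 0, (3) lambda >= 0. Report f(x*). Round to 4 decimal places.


Step 1: Try lambda = 0 (constraint inactive).
Stationarity: 2*2*x + 2 = 0
x* = -2/(2*2) = -0.5
Check constraint: 3*-0.5 = -1.5 >= -3 -- satisfied.
Step 2: Compute optimal value.
f(x*) = 2*(-0.5)^2 + 2*(-0.5) = -0.5


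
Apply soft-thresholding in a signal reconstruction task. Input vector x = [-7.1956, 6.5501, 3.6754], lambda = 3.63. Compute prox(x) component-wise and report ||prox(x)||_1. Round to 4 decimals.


Soft-thresholding with lambda = 3.63:
prox(-7.1956) = sign(-7.1956)*max(|-7.1956| - 3.63, 0) = -3.5656
prox(6.5501) = sign(6.5501)*max(|6.5501| - 3.63, 0) = 2.9201
prox(3.6754) = sign(3.6754)*max(|3.6754| - 3.63, 0) = 0.0454
prox(x) = [-3.5656, 2.9201, 0.0454]
||prox(x)||_1 = 3.5656 + 2.9201 + 0.0454 = 6.5311


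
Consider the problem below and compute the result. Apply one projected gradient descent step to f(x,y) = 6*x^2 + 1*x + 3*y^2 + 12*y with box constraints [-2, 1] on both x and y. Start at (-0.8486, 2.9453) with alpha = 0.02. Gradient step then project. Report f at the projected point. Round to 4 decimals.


Step 1: Compute gradient at (-0.8486, 2.9453).
grad_x = 2*6*-0.8486 + 1 = -9.1832
grad_y = 2*3*2.9453 + 12 = 29.6718
Step 2: Gradient step.
x_raw = -0.8486 - 0.02*-9.1832 = -0.6649
y_raw = 2.9453 - 0.02*29.6718 = 2.3519
Step 3: Project onto [-2, 1].
x_proj = clip(-0.6649) = -0.6649
y_proj = clip(2.3519) = 1.0
Step 4: Evaluate f.
f(-0.6649, 1.0) = 16.9879


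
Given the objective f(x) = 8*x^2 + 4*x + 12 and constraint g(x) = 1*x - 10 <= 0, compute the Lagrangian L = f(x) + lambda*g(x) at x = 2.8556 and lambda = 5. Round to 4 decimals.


Step 1: Evaluate f(x).
f(2.8556) = 8*2.8556^2 + 4*2.8556 + 12 = 88.658
Step 2: Evaluate g(x).
g(2.8556) = 1*2.8556 - 10 = -7.1444
Step 3: Compute Lagrangian.
L = 88.658 + 5*-7.1444 = 52.936


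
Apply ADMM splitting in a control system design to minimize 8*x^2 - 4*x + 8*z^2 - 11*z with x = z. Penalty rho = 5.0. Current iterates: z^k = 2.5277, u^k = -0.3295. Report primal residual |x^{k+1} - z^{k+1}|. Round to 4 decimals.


ADMM iteration with rho = 5.0, z^k = 2.5277, u^k = -0.3295
Step 1: x-update.
Minimize 8*x^2 - 4*x + (5.0/2)*(x - 2.5277 - 0.3295)^2
FOC: (2*8 + 5.0)*x = 4 + 5.0*(2.5277 + 0.3295)
x^{k+1} = 0.8708
Step 2: z-update.
Minimize 8*z^2 - 11*z + (5.0/2)*(0.8708 - z - 0.3295)^2
FOC: (2*8 + 5.0)*z = 11 + 5.0*(0.8708 - 0.3295)
z^{k+1} = 0.6527
Step 3: u-update.
u^{k+1} = -0.3295 + 0.8708 - 0.6527 = -0.1114
Step 4: Primal residual = |0.8708 - 0.6527| = 0.2181


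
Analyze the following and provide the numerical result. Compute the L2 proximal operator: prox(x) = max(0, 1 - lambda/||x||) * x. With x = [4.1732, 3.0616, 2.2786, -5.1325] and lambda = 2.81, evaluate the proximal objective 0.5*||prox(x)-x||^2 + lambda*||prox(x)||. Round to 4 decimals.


Step 1: Compute ||x||.
||x|| = 7.637
Step 2: Compute scaling factor.
scale = max(0, 1 - 2.81/7.637) = 0.6321
Step 3: prox(x) = [2.6377, 1.9351, 1.4402, -3.244]
||prox(x)|| = 4.827
Step 4: Proximal objective.
0.5*||prox-x||^2 = 3.9481
lambda*||prox|| = 13.5639
Total = 17.5119


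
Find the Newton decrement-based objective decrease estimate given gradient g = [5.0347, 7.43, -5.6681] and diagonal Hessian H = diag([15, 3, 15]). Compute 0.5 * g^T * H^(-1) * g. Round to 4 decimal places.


Step 1: H is diagonal, so H^(-1) * g = [0.3356, 2.4767, -0.3779].
Step 2: g^T H^(-1) g = sum_i g_i^2 / H_ii
  = (5.0347)^2/15 + (7.43)^2/3 + (-5.6681)^2/15
  = 1.6899 + 18.4016 + 2.1418 = 22.2333
Step 3: Objective decrease = 0.5 * g^T H^(-1) g = 11.1167


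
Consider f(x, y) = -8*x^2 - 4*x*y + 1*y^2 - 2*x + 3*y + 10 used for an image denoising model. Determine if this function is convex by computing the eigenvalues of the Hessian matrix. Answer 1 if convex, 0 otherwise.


The Hessian of f(x,y) = -8*x^2 - 4*x*y + 1*y^2 - 2*x + 3*y + 10 is:
H = [[-16, -4], [-4, 2]]
Trace = -16 + 2 = -14
Determinant = -16*2 - (-4)^2 = -48
Discriminant = (-14)^2 - 4*-48 = 388.0
Eigenvalues: lambda_1 = -16.8489, lambda_2 = 2.8489
The function is not convex.

0


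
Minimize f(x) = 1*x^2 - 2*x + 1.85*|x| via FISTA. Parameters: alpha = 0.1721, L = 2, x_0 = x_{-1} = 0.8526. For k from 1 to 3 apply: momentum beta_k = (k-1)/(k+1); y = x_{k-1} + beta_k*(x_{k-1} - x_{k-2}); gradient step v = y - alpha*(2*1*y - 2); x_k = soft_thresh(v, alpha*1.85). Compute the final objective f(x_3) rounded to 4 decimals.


FISTA on f(x) = 1*x^2 - 2*x + 1.85*|x|
L = 2, alpha = 0.1721
Iteration 1: beta = 0.0, y = 0.8526 + 0.0*(0.8526 - 0.8526) = 0.8526
  grad(y) = -0.2948, v = y - alpha*grad = 0.9033
  prox(v) = soft_thresh(0.9033, 0.3184) = 0.585
Iteration 2: beta = 0.3333, y = 0.585 + 0.3333*(0.585 - 0.8526) = 0.4957
  grad(y) = -1.0085, v = y - alpha*grad = 0.6693
  prox(v) = soft_thresh(0.6693, 0.3184) = 0.3509
Iteration 3: beta = 0.5, y = 0.3509 + 0.5*(0.3509 - 0.585) = 0.2339
  grad(y) = -1.5322, v = y - alpha*grad = 0.4976
  prox(v) = soft_thresh(0.4976, 0.3184) = 0.1792
f(x_3) = 1*0.1792^2 - 2*0.1792 + 1.85*|0.1792| = 0.0052


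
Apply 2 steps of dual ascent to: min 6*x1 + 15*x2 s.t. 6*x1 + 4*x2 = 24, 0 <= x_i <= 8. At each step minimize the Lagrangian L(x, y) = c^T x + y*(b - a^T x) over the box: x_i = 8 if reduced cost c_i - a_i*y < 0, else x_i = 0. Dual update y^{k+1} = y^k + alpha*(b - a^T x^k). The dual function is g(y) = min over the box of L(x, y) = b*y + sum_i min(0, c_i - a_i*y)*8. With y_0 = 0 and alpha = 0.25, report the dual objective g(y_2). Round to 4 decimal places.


Dual ascent for LP: min 6*x1 + 15*x2, 6*x1 + 4*x2 = 24, 0 <= x_i <= 8
Step 1: y^k = 0.0, reduced costs: (6.0, 15.0)
  x^k = (0.0, 0.0), subgradient = b - a^T x = 24.0
  y^{k+1} = 0.0 + 0.25*24.0 = 6.0
Step 2: y^k = 6.0, reduced costs: (-30.0, -9.0)
  x^k = (8.0, 8.0), subgradient = b - a^T x = -56.0
  y^{k+1} = 6.0 + 0.25*-56.0 = -8.0
Dual objective at y_2 = -8.0: reduced costs (54.0, 47.0), box minimizer x = (0.0, 0.0)
g(y_2) = b*y + (c1 - a1*y)*x1 + (c2 - a2*y)*x2 = 24*(-8.0) + 54.0*0.0 + 47.0*0.0 = -192.0 + 0.0 + 0.0 = -192.0


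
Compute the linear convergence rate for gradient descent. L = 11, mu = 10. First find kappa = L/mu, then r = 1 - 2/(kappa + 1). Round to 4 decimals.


Step 1: Compute the condition number.
kappa = L/mu = 11/10 = 1.1
Step 2: Compute the convergence rate.
r = 1 - 2/(kappa + 1) = 1 - 2*mu/(L + mu) = (L - mu)/(L + mu) = 1/21 = 0.0476


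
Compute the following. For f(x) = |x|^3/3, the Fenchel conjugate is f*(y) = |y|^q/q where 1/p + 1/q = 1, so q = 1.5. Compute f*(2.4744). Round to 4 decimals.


The conjugate exponent q satisfies 1/p + 1/q = 1.
p = 3, so q = 3/(3 - 1) = 1.5
|y|^q = 2.4744^1.5 = 3.8923
f*(2.4744) = 3.8923 / 1.5 = 2.5949


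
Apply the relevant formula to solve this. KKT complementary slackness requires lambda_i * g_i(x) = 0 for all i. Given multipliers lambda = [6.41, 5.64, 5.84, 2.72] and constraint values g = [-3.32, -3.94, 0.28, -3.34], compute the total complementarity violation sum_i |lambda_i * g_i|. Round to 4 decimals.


KKT complementary slackness check:
lambda_1 * g_1 = 6.41 * -3.32 = -21.2812
lambda_2 * g_2 = 5.64 * -3.94 = -22.2216
lambda_3 * g_3 = 5.84 * 0.28 = 1.6352
lambda_4 * g_4 = 2.72 * -3.34 = -9.0848
Total violation = 21.2812 + 22.2216 + 1.6352 + 9.0848 = 54.2228


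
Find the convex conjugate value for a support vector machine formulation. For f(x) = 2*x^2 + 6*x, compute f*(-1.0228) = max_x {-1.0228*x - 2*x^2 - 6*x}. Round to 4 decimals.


f*(y) = sup_x {y*x - a*x^2 - b*x} = sup_x {(y-b)*x - a*x^2}
FOC: (y - b) - 2a*x = 0 => x* = (y - b)/(2a)
x* = (-1.0228 - 6)/(2*2) = -1.7557
f*(-1.0228) = (y-b)^2/(4a) = (-1.0228 - 6)^2/(4*2)
= 49.3197/8 = 6.165


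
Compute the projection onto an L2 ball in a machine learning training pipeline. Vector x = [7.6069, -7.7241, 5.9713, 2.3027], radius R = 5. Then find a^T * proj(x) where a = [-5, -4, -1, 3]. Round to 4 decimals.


Step 1: Compute ||x|| (intermediates to 6 decimals).
||x|| = sqrt(7.6069^2 + (-7.7241)^2 + 5.9713^2 + 2.3027^2) = 12.589102
Step 2: Project.
Since ||x|| > R, scale = R/||x|| = 5/12.589102 = 0.397169, proj(x) = scale * x
proj(x) = [3.021225, -3.067773, 2.371615, 0.914561]
Step 3: Dot product.
a^T * proj(x) = -5*3.021225 - 4*(-3.067773) - 1*2.371615 + 3*0.914561 = -2.463


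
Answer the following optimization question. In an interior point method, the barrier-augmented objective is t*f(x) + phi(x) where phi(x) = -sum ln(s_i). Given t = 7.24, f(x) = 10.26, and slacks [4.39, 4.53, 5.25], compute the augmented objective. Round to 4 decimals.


Step 1: Compute log-barrier.
ln values: [1.4793, 1.5107, 1.6582]
phi = -(1.4793 + 1.5107 + 1.6582) = -4.6483
Step 2: Compute augmented objective.
t*f(x) = 7.24*10.26 = 74.2824
Total = 74.2824 - 4.6483 = 69.6341


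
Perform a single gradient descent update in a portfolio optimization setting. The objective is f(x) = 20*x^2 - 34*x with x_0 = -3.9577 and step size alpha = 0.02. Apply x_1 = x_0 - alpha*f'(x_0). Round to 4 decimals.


We compute the gradient at x_0 and apply the update.
f'(x) = 40*x - 34
f'(-3.9577) = 40*-3.9577 - 34 = -192.308
x_1 = -3.9577 - 0.02*-192.308 = -0.1115


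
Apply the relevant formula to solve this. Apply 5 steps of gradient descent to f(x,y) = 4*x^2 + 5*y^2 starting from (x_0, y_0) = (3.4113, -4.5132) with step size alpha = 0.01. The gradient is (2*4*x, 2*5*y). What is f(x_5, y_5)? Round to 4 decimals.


Gradient descent on f(x,y) = 4*x^2 + 5*y^2.
Starting point: (3.4113, -4.5132), alpha = 0.01
Step 1: grad_x = 2*4*3.4113 = 27.2904, grad_y = 2*5*-4.5132 = -45.132
  x_1 = 3.4113 - 0.01*27.2904 = 3.1384
  y_1 = -4.5132 - 0.01*-45.132 = -4.0619
Step 2: grad_x = 2*4*3.1384 = 25.1072, grad_y = 2*5*-4.0619 = -40.6188
  x_2 = 3.1384 - 0.01*25.1072 = 2.8873
  y_2 = -4.0619 - 0.01*-40.6188 = -3.6557
Step 3: grad_x = 2*4*2.8873 = 23.0986, grad_y = 2*5*-3.6557 = -36.5569
  x_3 = 2.8873 - 0.01*23.0986 = 2.6563
  y_3 = -3.6557 - 0.01*-36.5569 = -3.2901
Step 4: grad_x = 2*4*2.6563 = 21.2507, grad_y = 2*5*-3.2901 = -32.9012
  x_4 = 2.6563 - 0.01*21.2507 = 2.4438
  y_4 = -3.2901 - 0.01*-32.9012 = -2.9611
Step 5: grad_x = 2*4*2.4438 = 19.5507, grad_y = 2*5*-2.9611 = -29.6111
  x_5 = 2.4438 - 0.01*19.5507 = 2.2483
  y_5 = -2.9611 - 0.01*-29.6111 = -2.665
f(2.2483, -2.665) = 4*2.2483^2 + 5*(-2.665)^2 = 55.731


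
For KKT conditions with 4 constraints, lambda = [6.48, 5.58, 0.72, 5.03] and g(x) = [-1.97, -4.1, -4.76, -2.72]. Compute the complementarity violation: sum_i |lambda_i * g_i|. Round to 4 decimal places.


KKT complementary slackness check:
lambda_1 * g_1 = 6.48 * -1.97 = -12.7656
lambda_2 * g_2 = 5.58 * -4.1 = -22.878
lambda_3 * g_3 = 0.72 * -4.76 = -3.4272
lambda_4 * g_4 = 5.03 * -2.72 = -13.6816
Total violation = 12.7656 + 22.878 + 3.4272 + 13.6816 = 52.7524


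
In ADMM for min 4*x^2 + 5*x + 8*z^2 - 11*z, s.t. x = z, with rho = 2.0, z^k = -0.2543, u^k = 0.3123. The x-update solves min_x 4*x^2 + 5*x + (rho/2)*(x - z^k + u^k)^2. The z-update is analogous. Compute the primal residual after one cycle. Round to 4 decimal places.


ADMM iteration with rho = 2.0, z^k = -0.2543, u^k = 0.3123
Step 1: x-update.
Minimize 4*x^2 + 5*x + (2.0/2)*(x + 0.2543 + 0.3123)^2
FOC: (2*4 + 2.0)*x = -5 + 2.0*(-0.2543 - 0.3123)
x^{k+1} = -0.6133
Step 2: z-update.
Minimize 8*z^2 - 11*z + (2.0/2)*(-0.6133 - z + 0.3123)^2
FOC: (2*8 + 2.0)*z = 11 + 2.0*(-0.6133 + 0.3123)
z^{k+1} = 0.5777
Step 3: u-update.
u^{k+1} = 0.3123 - 0.6133 - 0.5777 = -0.8787
Step 4: Primal residual = |-0.6133 - 0.5777| = 1.191


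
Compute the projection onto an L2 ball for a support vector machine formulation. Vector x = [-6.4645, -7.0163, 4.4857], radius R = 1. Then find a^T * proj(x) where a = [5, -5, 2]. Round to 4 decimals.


Step 1: Compute ||x|| (intermediates to 6 decimals).
||x|| = sqrt((-6.4645)^2 + (-7.0163)^2 + 4.4857^2) = 10.542283
Step 2: Project.
Since ||x|| > R, scale = R/||x|| = 1/10.542283 = 0.094856, proj(x) = scale * x
proj(x) = [-0.613197, -0.665538, 0.425496]
Step 3: Dot product.
a^T * proj(x) = 5*(-0.613197) - 5*(-0.665538) + 2*0.425496 = 1.1127


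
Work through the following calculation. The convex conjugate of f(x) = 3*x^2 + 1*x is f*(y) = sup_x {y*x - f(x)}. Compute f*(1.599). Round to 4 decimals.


f*(y) = sup_x {y*x - a*x^2 - b*x} = sup_x {(y-b)*x - a*x^2}
FOC: (y - b) - 2a*x = 0 => x* = (y - b)/(2a)
x* = (1.599 - 1)/(2*3) = 0.0998
f*(1.599) = (y-b)^2/(4a) = (1.599 - 1)^2/(4*3)
= 0.3588/12 = 0.0299


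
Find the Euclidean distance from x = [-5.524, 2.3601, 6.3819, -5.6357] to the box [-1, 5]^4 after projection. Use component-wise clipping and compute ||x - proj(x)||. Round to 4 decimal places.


Project each component onto [-1, 5].
clip(-5.524) = -1.0, clip(2.3601) = 2.3601, clip(6.3819) = 5.0, clip(-5.6357) = -1.0
Projection = [-1.0, 2.3601, 5.0, -1.0]
Squared diffs: [20.4666, 0.0, 1.9096, 21.4897]
Distance = sqrt(43.8659) = 6.6231


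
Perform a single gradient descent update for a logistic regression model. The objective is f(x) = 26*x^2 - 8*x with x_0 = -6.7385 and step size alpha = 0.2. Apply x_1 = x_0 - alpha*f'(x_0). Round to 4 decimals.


We compute the gradient at x_0 and apply the update.
f'(x) = 52*x - 8
f'(-6.7385) = 52*-6.7385 - 8 = -358.402
x_1 = -6.7385 - 0.2*-358.402 = 64.9419


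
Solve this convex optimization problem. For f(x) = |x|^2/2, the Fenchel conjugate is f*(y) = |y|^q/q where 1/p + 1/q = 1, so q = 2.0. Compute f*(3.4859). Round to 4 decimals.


The conjugate exponent q satisfies 1/p + 1/q = 1.
p = 2, so q = 2/(2 - 1) = 2.0
|y|^q = 3.4859^2.0 = 12.1515
f*(3.4859) = 12.1515 / 2.0 = 6.0757


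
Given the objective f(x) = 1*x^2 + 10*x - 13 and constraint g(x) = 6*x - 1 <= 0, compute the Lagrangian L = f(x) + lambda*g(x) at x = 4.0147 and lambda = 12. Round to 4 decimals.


Step 1: Evaluate f(x).
f(4.0147) = 1*4.0147^2 + 10*4.0147 - 13 = 43.2648
Step 2: Evaluate g(x).
g(4.0147) = 6*4.0147 - 1 = 23.0882
Step 3: Compute Lagrangian.
L = 43.2648 + 12*23.0882 = 320.3232


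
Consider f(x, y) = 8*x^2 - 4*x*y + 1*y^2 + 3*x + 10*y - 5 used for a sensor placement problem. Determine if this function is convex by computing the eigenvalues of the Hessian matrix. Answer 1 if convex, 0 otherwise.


The Hessian of f(x,y) = 8*x^2 - 4*x*y + 1*y^2 + 3*x + 10*y - 5 is:
H = [[16, -4], [-4, 2]]
Trace = 16 + 2 = 18
Determinant = 16*2 - (-4)^2 = 16
Discriminant = (18)^2 - 4*16 = 260.0
Eigenvalues: lambda_1 = 0.9377, lambda_2 = 17.0623
The function is convex.

1


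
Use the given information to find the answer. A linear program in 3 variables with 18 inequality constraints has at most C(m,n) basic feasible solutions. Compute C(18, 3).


Each vertex corresponds to some choice of n active constraints out of m, so the number of vertices is at most C(m, n) = m! / (n!(m-n)!).
m = 18, n = 3
Numerator: 18 * 17 * 16
Denominator: 3! = 6
C(18, 3) = 816


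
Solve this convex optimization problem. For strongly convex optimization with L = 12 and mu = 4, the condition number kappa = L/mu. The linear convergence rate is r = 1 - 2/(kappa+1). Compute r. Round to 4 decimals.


Step 1: Compute the condition number.
kappa = L/mu = 12/4 = 3.0
Step 2: Compute the convergence rate.
r = 1 - 2/(kappa + 1) = 1 - 2*mu/(L + mu) = (L - mu)/(L + mu) = 8/16 = 0.5


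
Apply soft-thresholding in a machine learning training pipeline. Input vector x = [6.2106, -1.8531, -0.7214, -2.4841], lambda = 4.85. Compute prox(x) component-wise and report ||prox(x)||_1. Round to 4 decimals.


Soft-thresholding with lambda = 4.85:
prox(6.2106) = sign(6.2106)*max(|6.2106| - 4.85, 0) = 1.3606
prox(-1.8531) = sign(-1.8531)*max(|-1.8531| - 4.85, 0) = 0.0
prox(-0.7214) = sign(-0.7214)*max(|-0.7214| - 4.85, 0) = 0.0
prox(-2.4841) = sign(-2.4841)*max(|-2.4841| - 4.85, 0) = 0.0
prox(x) = [1.3606, 0.0, 0.0, 0.0]
||prox(x)||_1 = 1.3606 + 0.0 + 0.0 + 0.0 = 1.3606


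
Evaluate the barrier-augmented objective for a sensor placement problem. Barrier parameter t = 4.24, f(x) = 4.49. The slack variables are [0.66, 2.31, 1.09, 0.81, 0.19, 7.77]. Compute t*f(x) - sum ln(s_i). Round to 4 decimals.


Step 1: Compute log-barrier.
ln values: [-0.4155, 0.8372, 0.0862, -0.2107, -1.6607, 2.0503]
phi = -(-0.4155 + 0.8372 + 0.0862 - 0.2107 - 1.6607 + 2.0503) = -0.6867
Step 2: Compute augmented objective.
t*f(x) = 4.24*4.49 = 19.0376
Total = 19.0376 - 0.6867 = 18.3509


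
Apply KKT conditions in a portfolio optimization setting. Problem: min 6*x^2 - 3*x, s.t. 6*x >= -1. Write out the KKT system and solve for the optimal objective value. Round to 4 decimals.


Step 1: Try lambda = 0 (constraint inactive).
Stationarity: 2*6*x - 3 = 0
x* = 3/(2*6) = 0.25
Check constraint: 6*0.25 = 1.5 >= -1 -- satisfied.
Step 2: Compute optimal value.
f(x*) = 6*0.25^2 - 3*0.25 = -0.375


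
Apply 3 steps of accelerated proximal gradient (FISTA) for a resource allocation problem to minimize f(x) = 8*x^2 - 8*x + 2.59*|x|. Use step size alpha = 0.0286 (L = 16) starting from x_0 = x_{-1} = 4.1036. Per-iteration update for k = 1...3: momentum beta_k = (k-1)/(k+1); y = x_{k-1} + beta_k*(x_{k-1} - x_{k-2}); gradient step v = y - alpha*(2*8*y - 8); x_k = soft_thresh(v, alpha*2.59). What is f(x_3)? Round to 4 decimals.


FISTA on f(x) = 8*x^2 - 8*x + 2.59*|x|
L = 16, alpha = 0.0286
Iteration 1: beta = 0.0, y = 4.1036 + 0.0*(4.1036 - 4.1036) = 4.1036
  grad(y) = 57.6576, v = y - alpha*grad = 2.4546
  prox(v) = soft_thresh(2.4546, 0.0741) = 2.3805
Iteration 2: beta = 0.3333, y = 2.3805 + 0.3333*(2.3805 - 4.1036) = 1.8062
  grad(y) = 20.8985, v = y - alpha*grad = 1.2085
  prox(v) = soft_thresh(1.2085, 0.0741) = 1.1344
Iteration 3: beta = 0.5, y = 1.1344 + 0.5*(1.1344 - 2.3805) = 0.5113
  grad(y) = 0.1811, v = y - alpha*grad = 0.5061
  prox(v) = soft_thresh(0.5061, 0.0741) = 0.4321
f(x_3) = 8*0.4321^2 - 8*0.4321 + 2.59*|0.4321| = -0.844


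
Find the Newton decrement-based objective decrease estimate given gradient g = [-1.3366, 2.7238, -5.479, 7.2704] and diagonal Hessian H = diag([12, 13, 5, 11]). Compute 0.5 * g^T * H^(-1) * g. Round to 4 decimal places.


Step 1: H is diagonal, so H^(-1) * g = [-0.1114, 0.2095, -1.0958, 0.6609].
Step 2: g^T H^(-1) g = sum_i g_i^2 / H_ii
  = (-1.3366)^2/12 + (2.7238)^2/13 + (-5.479)^2/5 + (7.2704)^2/11
  = 0.1489 + 0.5707 + 6.0039 + 4.8053 = 11.5288
Step 3: Objective decrease = 0.5 * g^T H^(-1) g = 5.7644


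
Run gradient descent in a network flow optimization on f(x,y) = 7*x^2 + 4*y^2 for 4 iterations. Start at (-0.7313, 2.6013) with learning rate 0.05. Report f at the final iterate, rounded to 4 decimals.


Gradient descent on f(x,y) = 7*x^2 + 4*y^2.
Starting point: (-0.7313, 2.6013), alpha = 0.05
Step 1: grad_x = 2*7*-0.7313 = -10.2382, grad_y = 2*4*2.6013 = 20.8104
  x_1 = -0.7313 - 0.05*-10.2382 = -0.2194
  y_1 = 2.6013 - 0.05*20.8104 = 1.5608
Step 2: grad_x = 2*7*-0.2194 = -3.0715, grad_y = 2*4*1.5608 = 12.4862
  x_2 = -0.2194 - 0.05*-3.0715 = -0.0658
  y_2 = 1.5608 - 0.05*12.4862 = 0.9365
Step 3: grad_x = 2*7*-0.0658 = -0.9214, grad_y = 2*4*0.9365 = 7.4917
  x_3 = -0.0658 - 0.05*-0.9214 = -0.0197
  y_3 = 0.9365 - 0.05*7.4917 = 0.5619
Step 4: grad_x = 2*7*-0.0197 = -0.2764, grad_y = 2*4*0.5619 = 4.495
  x_4 = -0.0197 - 0.05*-0.2764 = -0.0059
  y_4 = 0.5619 - 0.05*4.495 = 0.3371
f(-0.0059, 0.3371) = 7*(-0.0059)^2 + 4*0.3371^2 = 0.4549


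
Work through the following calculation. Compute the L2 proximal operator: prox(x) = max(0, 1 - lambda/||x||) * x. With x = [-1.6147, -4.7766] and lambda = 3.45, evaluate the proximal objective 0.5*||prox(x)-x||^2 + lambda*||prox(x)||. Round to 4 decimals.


Step 1: Compute ||x||.
||x|| = 5.0421
Step 2: Compute scaling factor.
scale = max(0, 1 - 3.45/5.0421) = 0.3158
Step 3: prox(x) = [-0.5099, -1.5083]
||prox(x)|| = 1.5921
Step 4: Proximal objective.
0.5*||prox-x||^2 = 5.9513
lambda*||prox|| = 5.4927
Total = 11.4441


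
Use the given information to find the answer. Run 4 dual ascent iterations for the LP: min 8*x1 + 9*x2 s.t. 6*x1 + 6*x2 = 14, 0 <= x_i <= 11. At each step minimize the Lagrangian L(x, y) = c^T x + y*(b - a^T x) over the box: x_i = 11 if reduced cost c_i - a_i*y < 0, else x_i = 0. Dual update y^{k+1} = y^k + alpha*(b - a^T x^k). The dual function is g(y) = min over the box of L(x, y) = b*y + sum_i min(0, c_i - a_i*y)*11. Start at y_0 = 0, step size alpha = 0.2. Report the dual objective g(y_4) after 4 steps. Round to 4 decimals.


Dual ascent for LP: min 8*x1 + 9*x2, 6*x1 + 6*x2 = 14, 0 <= x_i <= 11
Step 1: y^k = 0.0, reduced costs: (8.0, 9.0)
  x^k = (0.0, 0.0), subgradient = b - a^T x = 14.0
  y^{k+1} = 0.0 + 0.2*14.0 = 2.8
Step 2: y^k = 2.8, reduced costs: (-8.8, -7.8)
  x^k = (11.0, 11.0), subgradient = b - a^T x = -118.0
  y^{k+1} = 2.8 + 0.2*-118.0 = -20.8
Step 3: y^k = -20.8, reduced costs: (132.8, 133.8)
  x^k = (0.0, 0.0), subgradient = b - a^T x = 14.0
  y^{k+1} = -20.8 + 0.2*14.0 = -18.0
Step 4: y^k = -18.0, reduced costs: (116.0, 117.0)
  x^k = (0.0, 0.0), subgradient = b - a^T x = 14.0
  y^{k+1} = -18.0 + 0.2*14.0 = -15.2
Dual objective at y_4 = -15.2: reduced costs (99.2, 100.2), box minimizer x = (0.0, 0.0)
g(y_4) = b*y + (c1 - a1*y)*x1 + (c2 - a2*y)*x2 = 14*(-15.2) + 99.2*0.0 + 100.2*0.0 = -212.8 + 0.0 + 0.0 = -212.8


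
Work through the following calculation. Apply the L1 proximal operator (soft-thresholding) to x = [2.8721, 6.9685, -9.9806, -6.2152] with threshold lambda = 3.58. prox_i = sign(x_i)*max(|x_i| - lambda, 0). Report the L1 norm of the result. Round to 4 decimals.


Soft-thresholding with lambda = 3.58:
prox(2.8721) = sign(2.8721)*max(|2.8721| - 3.58, 0) = 0.0
prox(6.9685) = sign(6.9685)*max(|6.9685| - 3.58, 0) = 3.3885
prox(-9.9806) = sign(-9.9806)*max(|-9.9806| - 3.58, 0) = -6.4006
prox(-6.2152) = sign(-6.2152)*max(|-6.2152| - 3.58, 0) = -2.6352
prox(x) = [0.0, 3.3885, -6.4006, -2.6352]
||prox(x)||_1 = 0.0 + 3.3885 + 6.4006 + 2.6352 = 12.4243


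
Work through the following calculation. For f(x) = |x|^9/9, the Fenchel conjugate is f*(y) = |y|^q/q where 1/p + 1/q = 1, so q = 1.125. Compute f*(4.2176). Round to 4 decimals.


The conjugate exponent q satisfies 1/p + 1/q = 1.
p = 9, so q = 9/(9 - 1) = 1.125
|y|^q = 4.2176^1.125 = 5.0489
f*(4.2176) = 5.0489 / 1.125 = 4.4879


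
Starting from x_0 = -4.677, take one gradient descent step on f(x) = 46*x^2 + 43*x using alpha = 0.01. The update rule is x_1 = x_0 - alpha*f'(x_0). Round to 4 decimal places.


We compute the gradient at x_0 and apply the update.
f'(x) = 92*x + 43
f'(-4.677) = 92*-4.677 + 43 = -387.284
x_1 = -4.677 - 0.01*-387.284 = -0.8042


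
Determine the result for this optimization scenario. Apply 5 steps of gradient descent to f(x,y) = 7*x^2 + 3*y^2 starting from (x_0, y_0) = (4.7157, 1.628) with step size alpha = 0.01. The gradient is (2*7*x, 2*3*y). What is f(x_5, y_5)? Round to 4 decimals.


Gradient descent on f(x,y) = 7*x^2 + 3*y^2.
Starting point: (4.7157, 1.628), alpha = 0.01
Step 1: grad_x = 2*7*4.7157 = 66.0198, grad_y = 2*3*1.628 = 9.768
  x_1 = 4.7157 - 0.01*66.0198 = 4.0555
  y_1 = 1.628 - 0.01*9.768 = 1.5303
Step 2: grad_x = 2*7*4.0555 = 56.777, grad_y = 2*3*1.5303 = 9.1819
  x_2 = 4.0555 - 0.01*56.777 = 3.4877
  y_2 = 1.5303 - 0.01*9.1819 = 1.4385
Step 3: grad_x = 2*7*3.4877 = 48.8282, grad_y = 2*3*1.4385 = 8.631
  x_3 = 3.4877 - 0.01*48.8282 = 2.9994
  y_3 = 1.4385 - 0.01*8.631 = 1.3522
Step 4: grad_x = 2*7*2.9994 = 41.9923, grad_y = 2*3*1.3522 = 8.1131
  x_4 = 2.9994 - 0.01*41.9923 = 2.5795
  y_4 = 1.3522 - 0.01*8.1131 = 1.2711
Step 5: grad_x = 2*7*2.5795 = 36.1134, grad_y = 2*3*1.2711 = 7.6264
  x_5 = 2.5795 - 0.01*36.1134 = 2.2184
  y_5 = 1.2711 - 0.01*7.6264 = 1.1948
f(2.2184, 1.1948) = 7*2.2184^2 + 3*1.1948^2 = 38.7315


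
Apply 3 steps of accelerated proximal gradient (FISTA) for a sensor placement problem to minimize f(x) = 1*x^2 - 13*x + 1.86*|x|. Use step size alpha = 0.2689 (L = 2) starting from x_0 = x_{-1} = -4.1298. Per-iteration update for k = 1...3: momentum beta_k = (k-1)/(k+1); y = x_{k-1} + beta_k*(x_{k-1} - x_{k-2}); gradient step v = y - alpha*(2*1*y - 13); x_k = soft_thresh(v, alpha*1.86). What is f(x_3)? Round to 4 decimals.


FISTA on f(x) = 1*x^2 - 13*x + 1.86*|x|
L = 2, alpha = 0.2689
Iteration 1: beta = 0.0, y = -4.1298 + 0.0*(-4.1298 + 4.1298) = -4.1298
  grad(y) = -21.2596, v = y - alpha*grad = 1.5869
  prox(v) = soft_thresh(1.5869, 0.5002) = 1.0868
Iteration 2: beta = 0.3333, y = 1.0868 + 0.3333*(1.0868 + 4.1298) = 2.8256
  grad(y) = -7.3488, v = y - alpha*grad = 4.8017
  prox(v) = soft_thresh(4.8017, 0.5002) = 4.3015
Iteration 3: beta = 0.5, y = 4.3015 + 0.5*(4.3015 - 1.0868) = 5.9089
  grad(y) = -1.1821, v = y - alpha*grad = 6.2268
  prox(v) = soft_thresh(6.2268, 0.5002) = 5.7267
f(x_3) = 1*5.7267^2 - 13*5.7267 + 1.86*|5.7267| = -31.0004


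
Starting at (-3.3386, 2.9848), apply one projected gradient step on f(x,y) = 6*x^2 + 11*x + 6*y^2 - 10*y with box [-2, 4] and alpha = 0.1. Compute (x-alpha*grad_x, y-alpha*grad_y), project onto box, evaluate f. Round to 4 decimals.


Step 1: Compute gradient at (-3.3386, 2.9848).
grad_x = 2*6*-3.3386 + 11 = -29.0632
grad_y = 2*6*2.9848 - 10 = 25.8176
Step 2: Gradient step.
x_raw = -3.3386 - 0.1*-29.0632 = -0.4323
y_raw = 2.9848 - 0.1*25.8176 = 0.403
Step 3: Project onto [-2, 4].
x_proj = clip(-0.4323) = -0.4323
y_proj = clip(0.403) = 0.403
Step 4: Evaluate f.
f(-0.4323, 0.403) = -6.6896


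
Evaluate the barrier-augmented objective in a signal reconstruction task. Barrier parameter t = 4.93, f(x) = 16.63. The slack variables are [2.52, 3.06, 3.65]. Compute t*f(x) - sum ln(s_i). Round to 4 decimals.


Step 1: Compute log-barrier.
ln values: [0.9243, 1.1184, 1.2947]
phi = -(0.9243 + 1.1184 + 1.2947) = -3.3374
Step 2: Compute augmented objective.
t*f(x) = 4.93*16.63 = 81.9859
Total = 81.9859 - 3.3374 = 78.6485


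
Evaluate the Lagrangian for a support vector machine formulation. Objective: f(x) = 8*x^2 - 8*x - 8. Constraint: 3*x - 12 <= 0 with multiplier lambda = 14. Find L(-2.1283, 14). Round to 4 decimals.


Step 1: Evaluate f(x).
f(-2.1283) = 8*(-2.1283)^2 - 8*(-2.1283) - 8 = 45.2637
Step 2: Evaluate g(x).
g(-2.1283) = 3*-2.1283 - 12 = -18.3849
Step 3: Compute Lagrangian.
L = 45.2637 + 14*-18.3849 = -212.1249


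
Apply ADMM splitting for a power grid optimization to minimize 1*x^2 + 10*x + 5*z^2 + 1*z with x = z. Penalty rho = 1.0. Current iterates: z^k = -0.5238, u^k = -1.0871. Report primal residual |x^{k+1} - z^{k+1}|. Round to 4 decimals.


ADMM iteration with rho = 1.0, z^k = -0.5238, u^k = -1.0871
Step 1: x-update.
Minimize 1*x^2 + 10*x + (1.0/2)*(x + 0.5238 - 1.0871)^2
FOC: (2*1 + 1.0)*x = -10 + 1.0*(-0.5238 + 1.0871)
x^{k+1} = -3.1456
Step 2: z-update.
Minimize 5*z^2 + 1*z + (1.0/2)*(-3.1456 - z - 1.0871)^2
FOC: (2*5 + 1.0)*z = -1 + 1.0*(-3.1456 - 1.0871)
z^{k+1} = -0.4757
Step 3: u-update.
u^{k+1} = -1.0871 - 3.1456 + 0.4757 = -3.757
Step 4: Primal residual = |-3.1456 + 0.4757| = 2.6699
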